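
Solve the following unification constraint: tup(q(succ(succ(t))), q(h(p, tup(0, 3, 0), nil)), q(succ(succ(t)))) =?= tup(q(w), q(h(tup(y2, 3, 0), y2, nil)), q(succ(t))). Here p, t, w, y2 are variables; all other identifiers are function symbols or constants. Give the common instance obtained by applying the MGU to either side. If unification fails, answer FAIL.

FAIL

Decompose tup/3: q(succ(succ(t))) =?= q(w),  q(h(p, tup(0, 3, 0), nil)) =?= q(h(tup(y2, 3, 0), y2, nil)),  q(succ(succ(t))) =?= q(succ(t)).
Decompose q/1: succ(succ(t)) =?= w.
Bind w := succ(succ(t)); no other remaining equation mentions w.
Decompose q/1: h(p, tup(0, 3, 0), nil) =?= h(tup(y2, 3, 0), y2, nil).
Decompose h/3: p =?= tup(y2, 3, 0),  tup(0, 3, 0) =?= y2,  nil =?= nil.
Bind p := tup(y2, 3, 0); no other remaining equation mentions p.
Bind y2 := tup(0, 3, 0); no other remaining equation mentions y2. Substituting into the earlier binding gives p := tup(tup(0, 3, 0), 3, 0).
Delete trivial equation nil =?= nil.
Decompose q/1: succ(succ(t)) =?= succ(t).
Decompose succ/1: succ(t) =?= t.
Occurs check fails: t occurs in succ(t); the equation t =?= succ(t) has no finite solution.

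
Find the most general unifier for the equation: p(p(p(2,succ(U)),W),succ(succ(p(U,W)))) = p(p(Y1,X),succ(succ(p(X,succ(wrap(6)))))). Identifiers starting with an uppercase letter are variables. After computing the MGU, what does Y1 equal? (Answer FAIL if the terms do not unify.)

Decompose p/2: p(p(2,succ(U)),W) = p(Y1,X),  succ(succ(p(U,W))) = succ(succ(p(X,succ(wrap(6))))).
Decompose p/2: p(2,succ(U)) = Y1,  W = X.
Bind Y1 := p(2,succ(U)); no other remaining equation mentions Y1.
Bind W := X; substituting into the remaining equation gives: succ(succ(p(U,X))) = succ(succ(p(X,succ(wrap(6))))).
Decompose succ/1: succ(p(U,X)) = succ(p(X,succ(wrap(6)))).
Decompose succ/1: p(U,X) = p(X,succ(wrap(6))).
Decompose p/2: U = X,  X = succ(wrap(6)).
Bind U := X; no other remaining equation mentions U. Substituting into the earlier binding gives Y1 := p(2,succ(X)).
Bind X := succ(wrap(6)). Substituting into the earlier bindings gives Y1 := p(2,succ(succ(wrap(6)))), W := succ(wrap(6)), U := succ(wrap(6)).
MGU = { Y1 := p(2,succ(succ(wrap(6)))), W := succ(wrap(6)), U := succ(wrap(6)), X := succ(wrap(6)) }, so Y1 := p(2,succ(succ(wrap(6)))).

p(2,succ(succ(wrap(6))))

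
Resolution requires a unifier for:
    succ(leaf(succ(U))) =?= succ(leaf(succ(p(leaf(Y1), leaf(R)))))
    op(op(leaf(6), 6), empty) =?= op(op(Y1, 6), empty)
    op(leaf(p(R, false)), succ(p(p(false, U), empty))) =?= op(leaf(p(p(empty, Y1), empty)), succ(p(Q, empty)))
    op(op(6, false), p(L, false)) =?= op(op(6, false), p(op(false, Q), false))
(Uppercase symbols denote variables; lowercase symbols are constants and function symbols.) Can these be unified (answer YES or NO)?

Decompose succ/1: leaf(succ(U)) =?= leaf(succ(p(leaf(Y1), leaf(R)))).
Decompose leaf/1: succ(U) =?= succ(p(leaf(Y1), leaf(R))).
Decompose succ/1: U =?= p(leaf(Y1), leaf(R)).
Bind U := p(leaf(Y1), leaf(R)); substituting into the one remaining equation that mentions U gives: op(leaf(p(R, false)), succ(p(p(false, p(leaf(Y1), leaf(R))), empty))) =?= op(leaf(p(p(empty, Y1), empty)), succ(p(Q, empty))).
Decompose op/2: op(leaf(6), 6) =?= op(Y1, 6),  empty =?= empty.
Decompose op/2: leaf(6) =?= Y1,  6 =?= 6.
Bind Y1 := leaf(6); substituting into the one remaining equation that mentions Y1 gives: op(leaf(p(R, false)), succ(p(p(false, p(leaf(leaf(6)), leaf(R))), empty))) =?= op(leaf(p(p(empty, leaf(6)), empty)), succ(p(Q, empty))). Substituting into the earlier binding gives U := p(leaf(leaf(6)), leaf(R)).
Delete trivial equation 6 =?= 6.
Delete trivial equation empty =?= empty.
Decompose op/2: leaf(p(R, false)) =?= leaf(p(p(empty, leaf(6)), empty)),  succ(p(p(false, p(leaf(leaf(6)), leaf(R))), empty)) =?= succ(p(Q, empty)).
Decompose leaf/1: p(R, false) =?= p(p(empty, leaf(6)), empty).
Decompose p/2: R =?= p(empty, leaf(6)),  false =?= empty.
Bind R := p(empty, leaf(6)); substituting into the one remaining equation that mentions R gives: succ(p(p(false, p(leaf(leaf(6)), leaf(p(empty, leaf(6))))), empty)) =?= succ(p(Q, empty)). Substituting into the earlier binding gives U := p(leaf(leaf(6)), leaf(p(empty, leaf(6)))).
Clash: constants false and empty differ; no unifier exists.

NO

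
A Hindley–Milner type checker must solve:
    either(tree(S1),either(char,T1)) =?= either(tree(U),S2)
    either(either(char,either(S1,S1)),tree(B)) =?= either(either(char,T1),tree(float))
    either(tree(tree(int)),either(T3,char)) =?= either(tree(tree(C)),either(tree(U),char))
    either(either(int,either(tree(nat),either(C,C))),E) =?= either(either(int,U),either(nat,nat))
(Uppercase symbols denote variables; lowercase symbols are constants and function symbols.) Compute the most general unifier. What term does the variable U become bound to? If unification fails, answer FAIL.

either(tree(nat),either(int,int))

Decompose either/2: tree(S1) =?= tree(U),  either(char,T1) =?= S2.
Decompose tree/1: S1 =?= U.
Bind S1 := U; substituting into the one remaining equation that mentions S1 gives: either(either(char,either(U,U)),tree(B)) =?= either(either(char,T1),tree(float)).
Bind S2 := either(char,T1); no other remaining equation mentions S2.
Decompose either/2: either(char,either(U,U)) =?= either(char,T1),  tree(B) =?= tree(float).
Decompose either/2: char =?= char,  either(U,U) =?= T1.
Delete trivial equation char =?= char.
Bind T1 := either(U,U); no other remaining equation mentions T1. Substituting into the earlier binding gives S2 := either(char,either(U,U)).
Decompose tree/1: B =?= float.
Bind B := float; no other remaining equation mentions B.
Decompose either/2: tree(tree(int)) =?= tree(tree(C)),  either(T3,char) =?= either(tree(U),char).
Decompose tree/1: tree(int) =?= tree(C).
Decompose tree/1: int =?= C.
Bind C := int; substituting into the one remaining equation that mentions C gives: either(either(int,either(tree(nat),either(int,int))),E) =?= either(either(int,U),either(nat,nat)).
Decompose either/2: T3 =?= tree(U),  char =?= char.
Bind T3 := tree(U); no other remaining equation mentions T3.
Delete trivial equation char =?= char.
Decompose either/2: either(int,either(tree(nat),either(int,int))) =?= either(int,U),  E =?= either(nat,nat).
Decompose either/2: int =?= int,  either(tree(nat),either(int,int)) =?= U.
Delete trivial equation int =?= int.
Bind U := either(tree(nat),either(int,int)); no other remaining equation mentions U. Substituting into the earlier bindings gives S1 := either(tree(nat),either(int,int)), S2 := either(char,either(either(tree(nat),either(int,int)),either(tree(nat),either(int,int)))), T1 := either(either(tree(nat),either(int,int)),either(tree(nat),either(int,int))), T3 := tree(either(tree(nat),either(int,int))).
Bind E := either(nat,nat).
MGU = { S1 := either(tree(nat),either(int,int)), S2 := either(char,either(either(tree(nat),either(int,int)),either(tree(nat),either(int,int)))), T1 := either(either(tree(nat),either(int,int)),either(tree(nat),either(int,int))), B := float, C := int, T3 := tree(either(tree(nat),either(int,int))), U := either(tree(nat),either(int,int)), E := either(nat,nat) }, so U := either(tree(nat),either(int,int)).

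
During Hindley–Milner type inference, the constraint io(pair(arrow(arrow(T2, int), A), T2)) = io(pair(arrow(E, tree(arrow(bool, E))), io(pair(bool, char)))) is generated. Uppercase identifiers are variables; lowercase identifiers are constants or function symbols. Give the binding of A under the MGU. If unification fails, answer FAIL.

tree(arrow(bool, arrow(io(pair(bool, char)), int)))

Decompose io/1: pair(arrow(arrow(T2, int), A), T2) = pair(arrow(E, tree(arrow(bool, E))), io(pair(bool, char))).
Decompose pair/2: arrow(arrow(T2, int), A) = arrow(E, tree(arrow(bool, E))),  T2 = io(pair(bool, char)).
Decompose arrow/2: arrow(T2, int) = E,  A = tree(arrow(bool, E)).
Bind E := arrow(T2, int); substituting into the one remaining equation that mentions E gives: A = tree(arrow(bool, arrow(T2, int))).
Bind A := tree(arrow(bool, arrow(T2, int))); no other remaining equation mentions A.
Bind T2 := io(pair(bool, char)). Substituting into the earlier bindings gives E := arrow(io(pair(bool, char)), int), A := tree(arrow(bool, arrow(io(pair(bool, char)), int))).
MGU = { E -> arrow(io(pair(bool, char)), int), A -> tree(arrow(bool, arrow(io(pair(bool, char)), int))), T2 -> io(pair(bool, char)) }, so A -> tree(arrow(bool, arrow(io(pair(bool, char)), int))).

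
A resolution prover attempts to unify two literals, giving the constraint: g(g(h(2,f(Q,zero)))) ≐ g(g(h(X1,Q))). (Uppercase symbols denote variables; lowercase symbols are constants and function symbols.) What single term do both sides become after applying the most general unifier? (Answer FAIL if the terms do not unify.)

FAIL

Decompose g/1: g(h(2,f(Q,zero))) ≐ g(h(X1,Q)).
Decompose g/1: h(2,f(Q,zero)) ≐ h(X1,Q).
Decompose h/2: 2 ≐ X1,  f(Q,zero) ≐ Q.
Bind X1 := 2; no other remaining equation mentions X1.
Occurs check fails: Q occurs in f(Q,zero); the equation Q ≐ f(Q,zero) has no finite solution.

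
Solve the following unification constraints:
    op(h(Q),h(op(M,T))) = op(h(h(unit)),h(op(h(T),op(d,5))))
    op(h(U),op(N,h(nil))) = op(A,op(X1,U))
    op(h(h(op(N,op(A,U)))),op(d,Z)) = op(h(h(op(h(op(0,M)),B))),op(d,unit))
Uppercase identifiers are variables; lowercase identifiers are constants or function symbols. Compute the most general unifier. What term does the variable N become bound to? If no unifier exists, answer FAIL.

h(op(0,h(op(d,5))))

Decompose op/2: h(Q) = h(h(unit)),  h(op(M,T)) = h(op(h(T),op(d,5))).
Decompose h/1: Q = h(unit).
Bind Q := h(unit); no other remaining equation mentions Q.
Decompose h/1: op(M,T) = op(h(T),op(d,5)).
Decompose op/2: M = h(T),  T = op(d,5).
Bind M := h(T); substituting into the one remaining equation that mentions M gives: op(h(h(op(N,op(A,U)))),op(d,Z)) = op(h(h(op(h(op(0,h(T))),B))),op(d,unit)).
Bind T := op(d,5); substituting into the one remaining equation that mentions T gives: op(h(h(op(N,op(A,U)))),op(d,Z)) = op(h(h(op(h(op(0,h(op(d,5)))),B))),op(d,unit)). Substituting into the earlier binding gives M := h(op(d,5)).
Decompose op/2: h(U) = A,  op(N,h(nil)) = op(X1,U).
Bind A := h(U); substituting into the one remaining equation that mentions A gives: op(h(h(op(N,op(h(U),U)))),op(d,Z)) = op(h(h(op(h(op(0,h(op(d,5)))),B))),op(d,unit)).
Decompose op/2: N = X1,  h(nil) = U.
Bind N := X1; substituting into the one remaining equation that mentions N gives: op(h(h(op(X1,op(h(U),U)))),op(d,Z)) = op(h(h(op(h(op(0,h(op(d,5)))),B))),op(d,unit)).
Bind U := h(nil); substituting into the remaining equation gives: op(h(h(op(X1,op(h(h(nil)),h(nil))))),op(d,Z)) = op(h(h(op(h(op(0,h(op(d,5)))),B))),op(d,unit)). Substituting into the earlier binding gives A := h(h(nil)).
Decompose op/2: h(h(op(X1,op(h(h(nil)),h(nil))))) = h(h(op(h(op(0,h(op(d,5)))),B))),  op(d,Z) = op(d,unit).
Decompose h/1: h(op(X1,op(h(h(nil)),h(nil)))) = h(op(h(op(0,h(op(d,5)))),B)).
Decompose h/1: op(X1,op(h(h(nil)),h(nil))) = op(h(op(0,h(op(d,5)))),B).
Decompose op/2: X1 = h(op(0,h(op(d,5)))),  op(h(h(nil)),h(nil)) = B.
Bind X1 := h(op(0,h(op(d,5)))); no other remaining equation mentions X1. Substituting into the earlier binding gives N := h(op(0,h(op(d,5)))).
Bind B := op(h(h(nil)),h(nil)); no other remaining equation mentions B.
Decompose op/2: d = d,  Z = unit.
Delete trivial equation d = d.
Bind Z := unit.
MGU = { Q := h(unit), M := h(op(d,5)), T := op(d,5), A := h(h(nil)), N := h(op(0,h(op(d,5)))), U := h(nil), X1 := h(op(0,h(op(d,5)))), B := op(h(h(nil)),h(nil)), Z := unit }, so N := h(op(0,h(op(d,5)))).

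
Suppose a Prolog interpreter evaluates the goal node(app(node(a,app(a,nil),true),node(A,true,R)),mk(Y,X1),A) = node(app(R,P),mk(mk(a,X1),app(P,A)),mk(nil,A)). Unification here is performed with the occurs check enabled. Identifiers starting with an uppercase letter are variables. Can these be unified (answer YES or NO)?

NO

Decompose node/3: app(node(a,app(a,nil),true),node(A,true,R)) = app(R,P),  mk(Y,X1) = mk(mk(a,X1),app(P,A)),  A = mk(nil,A).
Decompose app/2: node(a,app(a,nil),true) = R,  node(A,true,R) = P.
Bind R := node(a,app(a,nil),true); substituting into the one remaining equation that mentions R gives: node(A,true,node(a,app(a,nil),true)) = P.
Bind P := node(A,true,node(a,app(a,nil),true)); substituting into the one remaining equation that mentions P gives: mk(Y,X1) = mk(mk(a,X1),app(node(A,true,node(a,app(a,nil),true)),A)).
Decompose mk/2: Y = mk(a,X1),  X1 = app(node(A,true,node(a,app(a,nil),true)),A).
Bind Y := mk(a,X1); no other remaining equation mentions Y.
Bind X1 := app(node(A,true,node(a,app(a,nil),true)),A); no other remaining equation mentions X1. Substituting into the earlier binding gives Y := mk(a,app(node(A,true,node(a,app(a,nil),true)),A)).
Occurs check fails: A occurs in mk(nil,A); the equation A = mk(nil,A) has no finite solution.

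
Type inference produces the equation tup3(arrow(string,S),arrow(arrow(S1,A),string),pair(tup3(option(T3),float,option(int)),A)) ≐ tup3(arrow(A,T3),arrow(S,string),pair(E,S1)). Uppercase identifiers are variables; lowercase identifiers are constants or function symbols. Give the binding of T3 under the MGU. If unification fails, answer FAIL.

Decompose tup3/3: arrow(string,S) ≐ arrow(A,T3),  arrow(arrow(S1,A),string) ≐ arrow(S,string),  pair(tup3(option(T3),float,option(int)),A) ≐ pair(E,S1).
Decompose arrow/2: string ≐ A,  S ≐ T3.
Bind A := string; substituting into the 2 remaining equations that mention A gives: arrow(arrow(S1,string),string) ≐ arrow(S,string),  pair(tup3(option(T3),float,option(int)),string) ≐ pair(E,S1).
Bind S := T3; substituting into the one remaining equation that mentions S gives: arrow(arrow(S1,string),string) ≐ arrow(T3,string).
Decompose arrow/2: arrow(S1,string) ≐ T3,  string ≐ string.
Bind T3 := arrow(S1,string); substituting into the one remaining equation that mentions T3 gives: pair(tup3(option(arrow(S1,string)),float,option(int)),string) ≐ pair(E,S1). Substituting into the earlier binding gives S := arrow(S1,string).
Delete trivial equation string ≐ string.
Decompose pair/2: tup3(option(arrow(S1,string)),float,option(int)) ≐ E,  string ≐ S1.
Bind E := tup3(option(arrow(S1,string)),float,option(int)); no other remaining equation mentions E.
Bind S1 := string. Substituting into the earlier bindings gives S := arrow(string,string), T3 := arrow(string,string), E := tup3(option(arrow(string,string)),float,option(int)).
MGU = { A := string, S := arrow(string,string), T3 := arrow(string,string), E := tup3(option(arrow(string,string)),float,option(int)), S1 := string }, so T3 := arrow(string,string).

arrow(string,string)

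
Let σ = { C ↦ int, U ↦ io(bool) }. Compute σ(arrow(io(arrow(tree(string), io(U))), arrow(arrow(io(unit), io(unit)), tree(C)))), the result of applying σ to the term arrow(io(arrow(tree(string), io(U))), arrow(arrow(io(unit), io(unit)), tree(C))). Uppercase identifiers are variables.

arrow(io(arrow(tree(string), io(io(bool)))), arrow(arrow(io(unit), io(unit)), tree(int)))

Replace each occurrence of C with int.
Replace each occurrence of U with io(bool).
Result: arrow(io(arrow(tree(string), io(io(bool)))), arrow(arrow(io(unit), io(unit)), tree(int))).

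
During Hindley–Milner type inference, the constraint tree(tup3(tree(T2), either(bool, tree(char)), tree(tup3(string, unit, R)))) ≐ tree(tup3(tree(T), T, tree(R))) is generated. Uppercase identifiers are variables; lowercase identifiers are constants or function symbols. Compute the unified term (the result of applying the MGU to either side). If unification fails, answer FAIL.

Decompose tree/1: tup3(tree(T2), either(bool, tree(char)), tree(tup3(string, unit, R))) ≐ tup3(tree(T), T, tree(R)).
Decompose tup3/3: tree(T2) ≐ tree(T),  either(bool, tree(char)) ≐ T,  tree(tup3(string, unit, R)) ≐ tree(R).
Decompose tree/1: T2 ≐ T.
Bind T2 := T; no other remaining equation mentions T2.
Bind T := either(bool, tree(char)); no other remaining equation mentions T. Substituting into the earlier binding gives T2 := either(bool, tree(char)).
Decompose tree/1: tup3(string, unit, R) ≐ R.
Occurs check fails: R occurs in tup3(string, unit, R); the equation R ≐ tup3(string, unit, R) has no finite solution.

FAIL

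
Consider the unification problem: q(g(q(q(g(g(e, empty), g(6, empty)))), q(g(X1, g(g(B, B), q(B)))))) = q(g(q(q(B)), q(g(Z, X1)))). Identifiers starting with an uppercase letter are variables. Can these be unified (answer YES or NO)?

Decompose q/1: g(q(q(g(g(e, empty), g(6, empty)))), q(g(X1, g(g(B, B), q(B))))) = g(q(q(B)), q(g(Z, X1))).
Decompose g/2: q(q(g(g(e, empty), g(6, empty)))) = q(q(B)),  q(g(X1, g(g(B, B), q(B)))) = q(g(Z, X1)).
Decompose q/1: q(g(g(e, empty), g(6, empty))) = q(B).
Decompose q/1: g(g(e, empty), g(6, empty)) = B.
Bind B := g(g(e, empty), g(6, empty)); substituting into the remaining equation gives: q(g(X1, g(g(g(g(e, empty), g(6, empty)), g(g(e, empty), g(6, empty))), q(g(g(e, empty), g(6, empty)))))) = q(g(Z, X1)).
Decompose q/1: g(X1, g(g(g(g(e, empty), g(6, empty)), g(g(e, empty), g(6, empty))), q(g(g(e, empty), g(6, empty))))) = g(Z, X1).
Decompose g/2: X1 = Z,  g(g(g(g(e, empty), g(6, empty)), g(g(e, empty), g(6, empty))), q(g(g(e, empty), g(6, empty)))) = X1.
Bind X1 := Z; substituting into the remaining equation gives: g(g(g(g(e, empty), g(6, empty)), g(g(e, empty), g(6, empty))), q(g(g(e, empty), g(6, empty)))) = Z.
Bind Z := g(g(g(g(e, empty), g(6, empty)), g(g(e, empty), g(6, empty))), q(g(g(e, empty), g(6, empty)))). Substituting into the earlier binding gives X1 := g(g(g(g(e, empty), g(6, empty)), g(g(e, empty), g(6, empty))), q(g(g(e, empty), g(6, empty)))).
No equations remain and no clash or occurs-check failure arose, so a unifier exists.

YES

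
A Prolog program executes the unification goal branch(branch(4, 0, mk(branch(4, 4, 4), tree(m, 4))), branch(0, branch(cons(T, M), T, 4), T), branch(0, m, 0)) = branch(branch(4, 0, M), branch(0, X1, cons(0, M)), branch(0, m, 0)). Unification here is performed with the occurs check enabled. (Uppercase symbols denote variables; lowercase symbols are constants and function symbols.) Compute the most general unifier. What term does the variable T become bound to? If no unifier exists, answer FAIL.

Decompose branch/3: branch(4, 0, mk(branch(4, 4, 4), tree(m, 4))) = branch(4, 0, M),  branch(0, branch(cons(T, M), T, 4), T) = branch(0, X1, cons(0, M)),  branch(0, m, 0) = branch(0, m, 0).
Decompose branch/3: 4 = 4,  0 = 0,  mk(branch(4, 4, 4), tree(m, 4)) = M.
Delete trivial equation 4 = 4.
Delete trivial equation 0 = 0.
Bind M := mk(branch(4, 4, 4), tree(m, 4)); substituting into the one remaining equation that mentions M gives: branch(0, branch(cons(T, mk(branch(4, 4, 4), tree(m, 4))), T, 4), T) = branch(0, X1, cons(0, mk(branch(4, 4, 4), tree(m, 4)))).
Decompose branch/3: 0 = 0,  branch(cons(T, mk(branch(4, 4, 4), tree(m, 4))), T, 4) = X1,  T = cons(0, mk(branch(4, 4, 4), tree(m, 4))).
Delete trivial equation 0 = 0.
Bind X1 := branch(cons(T, mk(branch(4, 4, 4), tree(m, 4))), T, 4); no other remaining equation mentions X1.
Bind T := cons(0, mk(branch(4, 4, 4), tree(m, 4))); no other remaining equation mentions T. Substituting into the earlier binding gives X1 := branch(cons(cons(0, mk(branch(4, 4, 4), tree(m, 4))), mk(branch(4, 4, 4), tree(m, 4))), cons(0, mk(branch(4, 4, 4), tree(m, 4))), 4).
Delete trivial equation branch(0, m, 0) = branch(0, m, 0).
MGU = { M ↦ mk(branch(4, 4, 4), tree(m, 4)), X1 ↦ branch(cons(cons(0, mk(branch(4, 4, 4), tree(m, 4))), mk(branch(4, 4, 4), tree(m, 4))), cons(0, mk(branch(4, 4, 4), tree(m, 4))), 4), T ↦ cons(0, mk(branch(4, 4, 4), tree(m, 4))) }, so T ↦ cons(0, mk(branch(4, 4, 4), tree(m, 4))).

cons(0, mk(branch(4, 4, 4), tree(m, 4)))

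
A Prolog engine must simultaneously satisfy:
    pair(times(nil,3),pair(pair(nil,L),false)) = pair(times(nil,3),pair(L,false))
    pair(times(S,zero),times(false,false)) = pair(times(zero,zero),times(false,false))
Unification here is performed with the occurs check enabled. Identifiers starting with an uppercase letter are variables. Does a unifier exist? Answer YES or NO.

NO

Decompose pair/2: times(nil,3) = times(nil,3),  pair(pair(nil,L),false) = pair(L,false).
Delete trivial equation times(nil,3) = times(nil,3).
Decompose pair/2: pair(nil,L) = L,  false = false.
Occurs check fails: L occurs in pair(nil,L); the equation L = pair(nil,L) has no finite solution.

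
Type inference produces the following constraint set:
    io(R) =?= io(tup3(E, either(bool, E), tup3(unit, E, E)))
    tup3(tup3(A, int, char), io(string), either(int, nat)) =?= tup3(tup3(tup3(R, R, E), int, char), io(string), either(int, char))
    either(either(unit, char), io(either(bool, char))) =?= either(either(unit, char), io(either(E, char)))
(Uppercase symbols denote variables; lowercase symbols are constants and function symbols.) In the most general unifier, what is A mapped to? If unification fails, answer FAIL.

FAIL

Decompose io/1: R =?= tup3(E, either(bool, E), tup3(unit, E, E)).
Bind R := tup3(E, either(bool, E), tup3(unit, E, E)); substituting into the one remaining equation that mentions R gives: tup3(tup3(A, int, char), io(string), either(int, nat)) =?= tup3(tup3(tup3(tup3(E, either(bool, E), tup3(unit, E, E)), tup3(E, either(bool, E), tup3(unit, E, E)), E), int, char), io(string), either(int, char)).
Decompose tup3/3: tup3(A, int, char) =?= tup3(tup3(tup3(E, either(bool, E), tup3(unit, E, E)), tup3(E, either(bool, E), tup3(unit, E, E)), E), int, char),  io(string) =?= io(string),  either(int, nat) =?= either(int, char).
Decompose tup3/3: A =?= tup3(tup3(E, either(bool, E), tup3(unit, E, E)), tup3(E, either(bool, E), tup3(unit, E, E)), E),  int =?= int,  char =?= char.
Bind A := tup3(tup3(E, either(bool, E), tup3(unit, E, E)), tup3(E, either(bool, E), tup3(unit, E, E)), E); no other remaining equation mentions A.
Delete trivial equation int =?= int.
Delete trivial equation char =?= char.
Delete trivial equation io(string) =?= io(string).
Decompose either/2: int =?= int,  nat =?= char.
Delete trivial equation int =?= int.
Clash: constants nat and char differ; no unifier exists.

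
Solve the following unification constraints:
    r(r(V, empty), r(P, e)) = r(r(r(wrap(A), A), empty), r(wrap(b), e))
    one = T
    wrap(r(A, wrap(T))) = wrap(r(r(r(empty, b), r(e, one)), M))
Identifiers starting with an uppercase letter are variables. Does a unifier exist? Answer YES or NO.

Decompose r/2: r(V, empty) = r(r(wrap(A), A), empty),  r(P, e) = r(wrap(b), e).
Decompose r/2: V = r(wrap(A), A),  empty = empty.
Bind V := r(wrap(A), A); no other remaining equation mentions V.
Delete trivial equation empty = empty.
Decompose r/2: P = wrap(b),  e = e.
Bind P := wrap(b); no other remaining equation mentions P.
Delete trivial equation e = e.
Bind T := one; substituting into the remaining equation gives: wrap(r(A, wrap(one))) = wrap(r(r(r(empty, b), r(e, one)), M)).
Decompose wrap/1: r(A, wrap(one)) = r(r(r(empty, b), r(e, one)), M).
Decompose r/2: A = r(r(empty, b), r(e, one)),  wrap(one) = M.
Bind A := r(r(empty, b), r(e, one)); no other remaining equation mentions A. Substituting into the earlier binding gives V := r(wrap(r(r(empty, b), r(e, one))), r(r(empty, b), r(e, one))).
Bind M := wrap(one).
No equations remain and no clash or occurs-check failure arose, so a unifier exists.

YES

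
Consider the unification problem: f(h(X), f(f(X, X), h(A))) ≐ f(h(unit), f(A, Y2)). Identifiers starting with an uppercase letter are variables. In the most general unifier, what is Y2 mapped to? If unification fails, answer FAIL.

h(f(unit, unit))

Decompose f/2: h(X) ≐ h(unit),  f(f(X, X), h(A)) ≐ f(A, Y2).
Decompose h/1: X ≐ unit.
Bind X := unit; substituting into the remaining equation gives: f(f(unit, unit), h(A)) ≐ f(A, Y2).
Decompose f/2: f(unit, unit) ≐ A,  h(A) ≐ Y2.
Bind A := f(unit, unit); substituting into the remaining equation gives: h(f(unit, unit)) ≐ Y2.
Bind Y2 := h(f(unit, unit)).
MGU = { X -> unit, A -> f(unit, unit), Y2 -> h(f(unit, unit)) }, so Y2 -> h(f(unit, unit)).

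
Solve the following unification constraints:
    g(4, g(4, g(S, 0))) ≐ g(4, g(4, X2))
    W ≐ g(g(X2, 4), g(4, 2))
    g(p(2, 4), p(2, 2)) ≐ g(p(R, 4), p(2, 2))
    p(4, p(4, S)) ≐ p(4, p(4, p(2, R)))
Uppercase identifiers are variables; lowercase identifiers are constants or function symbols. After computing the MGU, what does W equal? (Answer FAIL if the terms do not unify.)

g(g(g(p(2, 2), 0), 4), g(4, 2))

Decompose g/2: 4 ≐ 4,  g(4, g(S, 0)) ≐ g(4, X2).
Delete trivial equation 4 ≐ 4.
Decompose g/2: 4 ≐ 4,  g(S, 0) ≐ X2.
Delete trivial equation 4 ≐ 4.
Bind X2 := g(S, 0); substituting into the one remaining equation that mentions X2 gives: W ≐ g(g(g(S, 0), 4), g(4, 2)).
Bind W := g(g(g(S, 0), 4), g(4, 2)); no other remaining equation mentions W.
Decompose g/2: p(2, 4) ≐ p(R, 4),  p(2, 2) ≐ p(2, 2).
Decompose p/2: 2 ≐ R,  4 ≐ 4.
Bind R := 2; substituting into the one remaining equation that mentions R gives: p(4, p(4, S)) ≐ p(4, p(4, p(2, 2))).
Delete trivial equation 4 ≐ 4.
Delete trivial equation p(2, 2) ≐ p(2, 2).
Decompose p/2: 4 ≐ 4,  p(4, S) ≐ p(4, p(2, 2)).
Delete trivial equation 4 ≐ 4.
Decompose p/2: 4 ≐ 4,  S ≐ p(2, 2).
Delete trivial equation 4 ≐ 4.
Bind S := p(2, 2). Substituting into the earlier bindings gives X2 := g(p(2, 2), 0), W := g(g(g(p(2, 2), 0), 4), g(4, 2)).
MGU = { X2 := g(p(2, 2), 0), W := g(g(g(p(2, 2), 0), 4), g(4, 2)), R := 2, S := p(2, 2) }, so W := g(g(g(p(2, 2), 0), 4), g(4, 2)).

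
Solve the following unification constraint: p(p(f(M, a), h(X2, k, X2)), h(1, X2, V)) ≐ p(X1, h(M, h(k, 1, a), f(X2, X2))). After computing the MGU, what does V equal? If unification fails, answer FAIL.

Decompose p/2: p(f(M, a), h(X2, k, X2)) ≐ X1,  h(1, X2, V) ≐ h(M, h(k, 1, a), f(X2, X2)).
Bind X1 := p(f(M, a), h(X2, k, X2)); no other remaining equation mentions X1.
Decompose h/3: 1 ≐ M,  X2 ≐ h(k, 1, a),  V ≐ f(X2, X2).
Bind M := 1; no other remaining equation mentions M. Substituting into the earlier binding gives X1 := p(f(1, a), h(X2, k, X2)).
Bind X2 := h(k, 1, a); substituting into the remaining equation gives: V ≐ f(h(k, 1, a), h(k, 1, a)). Substituting into the earlier binding gives X1 := p(f(1, a), h(h(k, 1, a), k, h(k, 1, a))).
Bind V := f(h(k, 1, a), h(k, 1, a)).
MGU = { X1 := p(f(1, a), h(h(k, 1, a), k, h(k, 1, a))), M := 1, X2 := h(k, 1, a), V := f(h(k, 1, a), h(k, 1, a)) }, so V := f(h(k, 1, a), h(k, 1, a)).

f(h(k, 1, a), h(k, 1, a))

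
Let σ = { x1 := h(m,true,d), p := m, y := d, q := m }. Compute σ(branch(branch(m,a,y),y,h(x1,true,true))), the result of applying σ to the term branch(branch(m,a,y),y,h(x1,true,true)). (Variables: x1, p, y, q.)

Replace each occurrence of x1 with h(m,true,d).
Replace each occurrence of y with d.
Result: branch(branch(m,a,d),d,h(h(m,true,d),true,true)).

branch(branch(m,a,d),d,h(h(m,true,d),true,true))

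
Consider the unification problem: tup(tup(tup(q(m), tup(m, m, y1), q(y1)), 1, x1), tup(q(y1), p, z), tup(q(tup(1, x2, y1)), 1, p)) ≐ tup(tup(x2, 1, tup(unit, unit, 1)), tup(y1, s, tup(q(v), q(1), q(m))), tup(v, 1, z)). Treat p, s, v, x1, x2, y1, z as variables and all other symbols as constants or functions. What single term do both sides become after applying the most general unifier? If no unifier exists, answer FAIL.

FAIL

Decompose tup/3: tup(tup(q(m), tup(m, m, y1), q(y1)), 1, x1) ≐ tup(x2, 1, tup(unit, unit, 1)),  tup(q(y1), p, z) ≐ tup(y1, s, tup(q(v), q(1), q(m))),  tup(q(tup(1, x2, y1)), 1, p) ≐ tup(v, 1, z).
Decompose tup/3: tup(q(m), tup(m, m, y1), q(y1)) ≐ x2,  1 ≐ 1,  x1 ≐ tup(unit, unit, 1).
Bind x2 := tup(q(m), tup(m, m, y1), q(y1)); substituting into the one remaining equation that mentions x2 gives: tup(q(tup(1, tup(q(m), tup(m, m, y1), q(y1)), y1)), 1, p) ≐ tup(v, 1, z).
Delete trivial equation 1 ≐ 1.
Bind x1 := tup(unit, unit, 1); no other remaining equation mentions x1.
Decompose tup/3: q(y1) ≐ y1,  p ≐ s,  z ≐ tup(q(v), q(1), q(m)).
Occurs check fails: y1 occurs in q(y1); the equation y1 ≐ q(y1) has no finite solution.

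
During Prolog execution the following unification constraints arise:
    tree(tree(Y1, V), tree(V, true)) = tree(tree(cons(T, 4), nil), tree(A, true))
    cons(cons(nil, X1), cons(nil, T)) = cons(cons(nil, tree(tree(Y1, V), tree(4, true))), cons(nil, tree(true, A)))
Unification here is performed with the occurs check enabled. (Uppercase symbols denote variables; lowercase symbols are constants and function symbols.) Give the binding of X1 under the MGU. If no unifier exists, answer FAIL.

tree(tree(cons(tree(true, nil), 4), nil), tree(4, true))

Decompose tree/2: tree(Y1, V) = tree(cons(T, 4), nil),  tree(V, true) = tree(A, true).
Decompose tree/2: Y1 = cons(T, 4),  V = nil.
Bind Y1 := cons(T, 4); substituting into the one remaining equation that mentions Y1 gives: cons(cons(nil, X1), cons(nil, T)) = cons(cons(nil, tree(tree(cons(T, 4), V), tree(4, true))), cons(nil, tree(true, A))).
Bind V := nil; substituting into the remaining equations gives: tree(nil, true) = tree(A, true),  cons(cons(nil, X1), cons(nil, T)) = cons(cons(nil, tree(tree(cons(T, 4), nil), tree(4, true))), cons(nil, tree(true, A))).
Decompose tree/2: nil = A,  true = true.
Bind A := nil; substituting into the one remaining equation that mentions A gives: cons(cons(nil, X1), cons(nil, T)) = cons(cons(nil, tree(tree(cons(T, 4), nil), tree(4, true))), cons(nil, tree(true, nil))).
Delete trivial equation true = true.
Decompose cons/2: cons(nil, X1) = cons(nil, tree(tree(cons(T, 4), nil), tree(4, true))),  cons(nil, T) = cons(nil, tree(true, nil)).
Decompose cons/2: nil = nil,  X1 = tree(tree(cons(T, 4), nil), tree(4, true)).
Delete trivial equation nil = nil.
Bind X1 := tree(tree(cons(T, 4), nil), tree(4, true)); no other remaining equation mentions X1.
Decompose cons/2: nil = nil,  T = tree(true, nil).
Delete trivial equation nil = nil.
Bind T := tree(true, nil). Substituting into the earlier bindings gives Y1 := cons(tree(true, nil), 4), X1 := tree(tree(cons(tree(true, nil), 4), nil), tree(4, true)).
MGU = { Y1 -> cons(tree(true, nil), 4), V -> nil, A -> nil, X1 -> tree(tree(cons(tree(true, nil), 4), nil), tree(4, true)), T -> tree(true, nil) }, so X1 -> tree(tree(cons(tree(true, nil), 4), nil), tree(4, true)).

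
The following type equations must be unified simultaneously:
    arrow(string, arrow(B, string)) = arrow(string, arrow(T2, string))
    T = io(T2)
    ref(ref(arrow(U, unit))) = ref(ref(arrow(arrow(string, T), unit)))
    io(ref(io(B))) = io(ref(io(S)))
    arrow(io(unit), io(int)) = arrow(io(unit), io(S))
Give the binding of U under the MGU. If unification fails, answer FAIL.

Decompose arrow/2: string = string,  arrow(B, string) = arrow(T2, string).
Delete trivial equation string = string.
Decompose arrow/2: B = T2,  string = string.
Bind B := T2; substituting into the one remaining equation that mentions B gives: io(ref(io(T2))) = io(ref(io(S))).
Delete trivial equation string = string.
Bind T := io(T2); substituting into the one remaining equation that mentions T gives: ref(ref(arrow(U, unit))) = ref(ref(arrow(arrow(string, io(T2)), unit))).
Decompose ref/1: ref(arrow(U, unit)) = ref(arrow(arrow(string, io(T2)), unit)).
Decompose ref/1: arrow(U, unit) = arrow(arrow(string, io(T2)), unit).
Decompose arrow/2: U = arrow(string, io(T2)),  unit = unit.
Bind U := arrow(string, io(T2)); no other remaining equation mentions U.
Delete trivial equation unit = unit.
Decompose io/1: ref(io(T2)) = ref(io(S)).
Decompose ref/1: io(T2) = io(S).
Decompose io/1: T2 = S.
Bind T2 := S; no other remaining equation mentions T2. Substituting into the earlier bindings gives B := S, T := io(S), U := arrow(string, io(S)).
Decompose arrow/2: io(unit) = io(unit),  io(int) = io(S).
Delete trivial equation io(unit) = io(unit).
Decompose io/1: int = S.
Bind S := int. Substituting into the earlier bindings gives B := int, T := io(int), U := arrow(string, io(int)), T2 := int.
MGU = { B ↦ int, T ↦ io(int), U ↦ arrow(string, io(int)), T2 ↦ int, S ↦ int }, so U ↦ arrow(string, io(int)).

arrow(string, io(int))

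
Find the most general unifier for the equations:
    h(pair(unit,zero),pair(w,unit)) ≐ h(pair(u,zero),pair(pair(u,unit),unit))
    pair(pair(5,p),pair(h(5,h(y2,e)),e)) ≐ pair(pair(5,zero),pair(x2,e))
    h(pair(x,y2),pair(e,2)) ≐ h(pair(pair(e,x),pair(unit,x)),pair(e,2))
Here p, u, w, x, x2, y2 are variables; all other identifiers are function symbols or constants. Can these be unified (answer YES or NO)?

Decompose h/2: pair(unit,zero) ≐ pair(u,zero),  pair(w,unit) ≐ pair(pair(u,unit),unit).
Decompose pair/2: unit ≐ u,  zero ≐ zero.
Bind u := unit; substituting into the one remaining equation that mentions u gives: pair(w,unit) ≐ pair(pair(unit,unit),unit).
Delete trivial equation zero ≐ zero.
Decompose pair/2: w ≐ pair(unit,unit),  unit ≐ unit.
Bind w := pair(unit,unit); no other remaining equation mentions w.
Delete trivial equation unit ≐ unit.
Decompose pair/2: pair(5,p) ≐ pair(5,zero),  pair(h(5,h(y2,e)),e) ≐ pair(x2,e).
Decompose pair/2: 5 ≐ 5,  p ≐ zero.
Delete trivial equation 5 ≐ 5.
Bind p := zero; no other remaining equation mentions p.
Decompose pair/2: h(5,h(y2,e)) ≐ x2,  e ≐ e.
Bind x2 := h(5,h(y2,e)); no other remaining equation mentions x2.
Delete trivial equation e ≐ e.
Decompose h/2: pair(x,y2) ≐ pair(pair(e,x),pair(unit,x)),  pair(e,2) ≐ pair(e,2).
Decompose pair/2: x ≐ pair(e,x),  y2 ≐ pair(unit,x).
Occurs check fails: x occurs in pair(e,x); the equation x ≐ pair(e,x) has no finite solution.

NO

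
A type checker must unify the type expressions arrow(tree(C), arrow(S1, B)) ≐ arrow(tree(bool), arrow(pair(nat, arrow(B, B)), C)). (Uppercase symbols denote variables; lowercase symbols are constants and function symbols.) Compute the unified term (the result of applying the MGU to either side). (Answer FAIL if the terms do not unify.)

Decompose arrow/2: tree(C) ≐ tree(bool),  arrow(S1, B) ≐ arrow(pair(nat, arrow(B, B)), C).
Decompose tree/1: C ≐ bool.
Bind C := bool; substituting into the remaining equation gives: arrow(S1, B) ≐ arrow(pair(nat, arrow(B, B)), bool).
Decompose arrow/2: S1 ≐ pair(nat, arrow(B, B)),  B ≐ bool.
Bind S1 := pair(nat, arrow(B, B)); no other remaining equation mentions S1.
Bind B := bool. Substituting into the earlier binding gives S1 := pair(nat, arrow(bool, bool)).
Applying the MGU to either side gives arrow(tree(bool), arrow(pair(nat, arrow(bool, bool)), bool)).

arrow(tree(bool), arrow(pair(nat, arrow(bool, bool)), bool))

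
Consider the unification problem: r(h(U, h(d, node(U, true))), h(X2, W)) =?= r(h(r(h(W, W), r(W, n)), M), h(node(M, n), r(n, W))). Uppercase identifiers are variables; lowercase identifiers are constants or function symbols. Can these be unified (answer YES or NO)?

NO

Decompose r/2: h(U, h(d, node(U, true))) =?= h(r(h(W, W), r(W, n)), M),  h(X2, W) =?= h(node(M, n), r(n, W)).
Decompose h/2: U =?= r(h(W, W), r(W, n)),  h(d, node(U, true)) =?= M.
Bind U := r(h(W, W), r(W, n)); substituting into the one remaining equation that mentions U gives: h(d, node(r(h(W, W), r(W, n)), true)) =?= M.
Bind M := h(d, node(r(h(W, W), r(W, n)), true)); substituting into the remaining equation gives: h(X2, W) =?= h(node(h(d, node(r(h(W, W), r(W, n)), true)), n), r(n, W)).
Decompose h/2: X2 =?= node(h(d, node(r(h(W, W), r(W, n)), true)), n),  W =?= r(n, W).
Bind X2 := node(h(d, node(r(h(W, W), r(W, n)), true)), n); no other remaining equation mentions X2.
Occurs check fails: W occurs in r(n, W); the equation W =?= r(n, W) has no finite solution.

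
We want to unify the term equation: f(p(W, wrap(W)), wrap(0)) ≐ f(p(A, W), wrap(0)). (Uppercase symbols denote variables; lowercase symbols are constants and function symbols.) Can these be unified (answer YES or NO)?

NO

Decompose f/2: p(W, wrap(W)) ≐ p(A, W),  wrap(0) ≐ wrap(0).
Decompose p/2: W ≐ A,  wrap(W) ≐ W.
Bind W := A; substituting into the one remaining equation that mentions W gives: wrap(A) ≐ A.
Occurs check fails: A occurs in wrap(A); the equation A ≐ wrap(A) has no finite solution.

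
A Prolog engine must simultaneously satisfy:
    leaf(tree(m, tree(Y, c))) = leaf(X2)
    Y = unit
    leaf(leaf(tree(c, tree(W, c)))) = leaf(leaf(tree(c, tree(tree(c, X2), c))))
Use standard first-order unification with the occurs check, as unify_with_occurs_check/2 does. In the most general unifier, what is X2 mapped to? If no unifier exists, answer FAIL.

Decompose leaf/1: tree(m, tree(Y, c)) = X2.
Bind X2 := tree(m, tree(Y, c)); substituting into the one remaining equation that mentions X2 gives: leaf(leaf(tree(c, tree(W, c)))) = leaf(leaf(tree(c, tree(tree(c, tree(m, tree(Y, c))), c)))).
Bind Y := unit; substituting into the remaining equation gives: leaf(leaf(tree(c, tree(W, c)))) = leaf(leaf(tree(c, tree(tree(c, tree(m, tree(unit, c))), c)))). Substituting into the earlier binding gives X2 := tree(m, tree(unit, c)).
Decompose leaf/1: leaf(tree(c, tree(W, c))) = leaf(tree(c, tree(tree(c, tree(m, tree(unit, c))), c))).
Decompose leaf/1: tree(c, tree(W, c)) = tree(c, tree(tree(c, tree(m, tree(unit, c))), c)).
Decompose tree/2: c = c,  tree(W, c) = tree(tree(c, tree(m, tree(unit, c))), c).
Delete trivial equation c = c.
Decompose tree/2: W = tree(c, tree(m, tree(unit, c))),  c = c.
Bind W := tree(c, tree(m, tree(unit, c))); no other remaining equation mentions W.
Delete trivial equation c = c.
MGU = { X2 -> tree(m, tree(unit, c)), Y -> unit, W -> tree(c, tree(m, tree(unit, c))) }, so X2 -> tree(m, tree(unit, c)).

tree(m, tree(unit, c))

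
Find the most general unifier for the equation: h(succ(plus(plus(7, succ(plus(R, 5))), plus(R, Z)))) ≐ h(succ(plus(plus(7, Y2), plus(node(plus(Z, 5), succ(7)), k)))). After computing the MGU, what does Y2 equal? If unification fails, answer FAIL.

succ(plus(node(plus(k, 5), succ(7)), 5))

Decompose h/1: succ(plus(plus(7, succ(plus(R, 5))), plus(R, Z))) ≐ succ(plus(plus(7, Y2), plus(node(plus(Z, 5), succ(7)), k))).
Decompose succ/1: plus(plus(7, succ(plus(R, 5))), plus(R, Z)) ≐ plus(plus(7, Y2), plus(node(plus(Z, 5), succ(7)), k)).
Decompose plus/2: plus(7, succ(plus(R, 5))) ≐ plus(7, Y2),  plus(R, Z) ≐ plus(node(plus(Z, 5), succ(7)), k).
Decompose plus/2: 7 ≐ 7,  succ(plus(R, 5)) ≐ Y2.
Delete trivial equation 7 ≐ 7.
Bind Y2 := succ(plus(R, 5)); no other remaining equation mentions Y2.
Decompose plus/2: R ≐ node(plus(Z, 5), succ(7)),  Z ≐ k.
Bind R := node(plus(Z, 5), succ(7)); no other remaining equation mentions R. Substituting into the earlier binding gives Y2 := succ(plus(node(plus(Z, 5), succ(7)), 5)).
Bind Z := k. Substituting into the earlier bindings gives Y2 := succ(plus(node(plus(k, 5), succ(7)), 5)), R := node(plus(k, 5), succ(7)).
MGU = { Y2 ↦ succ(plus(node(plus(k, 5), succ(7)), 5)), R ↦ node(plus(k, 5), succ(7)), Z ↦ k }, so Y2 ↦ succ(plus(node(plus(k, 5), succ(7)), 5)).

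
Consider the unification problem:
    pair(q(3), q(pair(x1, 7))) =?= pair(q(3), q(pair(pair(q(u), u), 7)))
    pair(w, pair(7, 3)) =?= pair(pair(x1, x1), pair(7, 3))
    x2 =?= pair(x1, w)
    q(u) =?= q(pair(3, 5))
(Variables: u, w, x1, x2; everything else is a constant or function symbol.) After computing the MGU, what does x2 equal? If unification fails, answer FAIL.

pair(pair(q(pair(3, 5)), pair(3, 5)), pair(pair(q(pair(3, 5)), pair(3, 5)), pair(q(pair(3, 5)), pair(3, 5))))

Decompose pair/2: q(3) =?= q(3),  q(pair(x1, 7)) =?= q(pair(pair(q(u), u), 7)).
Delete trivial equation q(3) =?= q(3).
Decompose q/1: pair(x1, 7) =?= pair(pair(q(u), u), 7).
Decompose pair/2: x1 =?= pair(q(u), u),  7 =?= 7.
Bind x1 := pair(q(u), u); substituting into the 2 remaining equations that mention x1 gives: pair(w, pair(7, 3)) =?= pair(pair(pair(q(u), u), pair(q(u), u)), pair(7, 3)),  x2 =?= pair(pair(q(u), u), w).
Delete trivial equation 7 =?= 7.
Decompose pair/2: w =?= pair(pair(q(u), u), pair(q(u), u)),  pair(7, 3) =?= pair(7, 3).
Bind w := pair(pair(q(u), u), pair(q(u), u)); substituting into the one remaining equation that mentions w gives: x2 =?= pair(pair(q(u), u), pair(pair(q(u), u), pair(q(u), u))).
Delete trivial equation pair(7, 3) =?= pair(7, 3).
Bind x2 := pair(pair(q(u), u), pair(pair(q(u), u), pair(q(u), u))); no other remaining equation mentions x2.
Decompose q/1: u =?= pair(3, 5).
Bind u := pair(3, 5). Substituting into the earlier bindings gives x1 := pair(q(pair(3, 5)), pair(3, 5)), w := pair(pair(q(pair(3, 5)), pair(3, 5)), pair(q(pair(3, 5)), pair(3, 5))), x2 := pair(pair(q(pair(3, 5)), pair(3, 5)), pair(pair(q(pair(3, 5)), pair(3, 5)), pair(q(pair(3, 5)), pair(3, 5)))).
MGU = { x1 ↦ pair(q(pair(3, 5)), pair(3, 5)), w ↦ pair(pair(q(pair(3, 5)), pair(3, 5)), pair(q(pair(3, 5)), pair(3, 5))), x2 ↦ pair(pair(q(pair(3, 5)), pair(3, 5)), pair(pair(q(pair(3, 5)), pair(3, 5)), pair(q(pair(3, 5)), pair(3, 5)))), u ↦ pair(3, 5) }, so x2 ↦ pair(pair(q(pair(3, 5)), pair(3, 5)), pair(pair(q(pair(3, 5)), pair(3, 5)), pair(q(pair(3, 5)), pair(3, 5)))).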